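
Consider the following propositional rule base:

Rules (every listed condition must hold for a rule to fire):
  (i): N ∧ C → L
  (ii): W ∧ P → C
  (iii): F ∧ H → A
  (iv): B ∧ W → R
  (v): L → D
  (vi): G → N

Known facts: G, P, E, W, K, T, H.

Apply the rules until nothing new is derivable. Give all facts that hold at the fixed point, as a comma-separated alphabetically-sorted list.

Round 1: (ii) [W ∧ P → C]; (vi) [G → N]. New: C, N.
Round 2: (i) [N ∧ C → L]. New: L.
Round 3: (v) [L → D]. New: D.

C, D, E, G, H, K, L, N, P, T, W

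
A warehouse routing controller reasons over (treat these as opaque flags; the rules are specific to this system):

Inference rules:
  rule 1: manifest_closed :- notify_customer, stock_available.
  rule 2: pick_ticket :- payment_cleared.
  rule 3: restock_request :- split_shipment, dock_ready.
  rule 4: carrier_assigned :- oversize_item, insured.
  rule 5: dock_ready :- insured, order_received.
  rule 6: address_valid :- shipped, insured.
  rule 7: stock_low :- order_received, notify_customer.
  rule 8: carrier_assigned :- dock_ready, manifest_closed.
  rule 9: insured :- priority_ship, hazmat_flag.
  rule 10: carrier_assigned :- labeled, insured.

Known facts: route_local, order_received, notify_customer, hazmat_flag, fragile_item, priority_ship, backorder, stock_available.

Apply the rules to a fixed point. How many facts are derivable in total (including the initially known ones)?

Round 1 — rule 1, rule 7, rule 9, derive manifest_closed, stock_low, insured.
Round 2 — rule 5, derive dock_ready.
Round 3 — rule 8, derive carrier_assigned.
Closure: {backorder, carrier_assigned, dock_ready, fragile_item, hazmat_flag, insured, manifest_closed, notify_customer, order_received, priority_ship, route_local, stock_available, stock_low} — 13 facts.

13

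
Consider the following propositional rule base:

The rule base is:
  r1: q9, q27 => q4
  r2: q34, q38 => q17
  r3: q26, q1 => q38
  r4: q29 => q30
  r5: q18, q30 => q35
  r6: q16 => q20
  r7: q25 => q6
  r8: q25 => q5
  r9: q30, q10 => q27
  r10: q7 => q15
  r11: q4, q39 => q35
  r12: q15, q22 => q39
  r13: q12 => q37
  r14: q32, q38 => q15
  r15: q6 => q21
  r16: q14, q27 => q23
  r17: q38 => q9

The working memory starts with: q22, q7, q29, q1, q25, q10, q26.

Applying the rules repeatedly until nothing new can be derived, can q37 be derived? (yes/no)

no

Round 1 — r3, r4, r7, r8, r10, derive q38, q30, q6, q5, q15.
Round 2 — r9, r12, r15, r17, derive q27, q39, q21, q9.
Round 3 — r1, derive q4.
Round 4 — r11, derive q35.
Fixed point reached. q37 is concluded only by r13; r13 needs q12 (never derived).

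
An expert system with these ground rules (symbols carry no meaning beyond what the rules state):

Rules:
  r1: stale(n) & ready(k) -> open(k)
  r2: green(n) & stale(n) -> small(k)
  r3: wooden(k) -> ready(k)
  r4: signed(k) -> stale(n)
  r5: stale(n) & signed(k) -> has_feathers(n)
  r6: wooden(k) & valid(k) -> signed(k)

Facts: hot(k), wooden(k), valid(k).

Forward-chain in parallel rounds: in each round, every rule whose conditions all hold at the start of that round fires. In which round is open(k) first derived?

3

Round 1: r3 [wooden(k) -> ready(k)]; r6 [wooden(k) & valid(k) -> signed(k)]. New: ready(k), signed(k).
Round 2: r4 [signed(k) -> stale(n)]. New: stale(n).
Round 3: r1 [stale(n) & ready(k) -> open(k)]; r5 [stale(n) & signed(k) -> has_feathers(n)]. New: open(k), has_feathers(n).
open(k) first appears in round 3.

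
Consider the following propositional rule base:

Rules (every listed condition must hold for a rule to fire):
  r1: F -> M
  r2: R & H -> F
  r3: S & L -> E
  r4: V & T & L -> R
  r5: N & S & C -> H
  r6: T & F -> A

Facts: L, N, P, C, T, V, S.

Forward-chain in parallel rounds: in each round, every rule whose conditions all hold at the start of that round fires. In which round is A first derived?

Round 1 fires r3, r4, r5, giving E, R, H.
Round 2 fires r2, giving F.
Round 3 fires r1, r6, giving M, A.
A first appears in round 3.

3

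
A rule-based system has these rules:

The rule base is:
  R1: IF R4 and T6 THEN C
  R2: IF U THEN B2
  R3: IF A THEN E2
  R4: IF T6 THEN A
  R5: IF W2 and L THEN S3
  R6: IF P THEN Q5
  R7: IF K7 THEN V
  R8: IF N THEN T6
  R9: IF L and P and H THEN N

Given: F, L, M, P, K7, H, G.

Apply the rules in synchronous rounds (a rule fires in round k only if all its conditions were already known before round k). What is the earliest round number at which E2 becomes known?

Round 1: R6 [IF P THEN Q5]; R7 [IF K7 THEN V]; R9 [IF L and P and H THEN N]. Adds Q5, V, N.
Round 2: R8 [IF N THEN T6]. Adds T6.
Round 3: R4 [IF T6 THEN A]. Adds A.
Round 4: R3 [IF A THEN E2]. Adds E2.
E2 first appears in round 4.

4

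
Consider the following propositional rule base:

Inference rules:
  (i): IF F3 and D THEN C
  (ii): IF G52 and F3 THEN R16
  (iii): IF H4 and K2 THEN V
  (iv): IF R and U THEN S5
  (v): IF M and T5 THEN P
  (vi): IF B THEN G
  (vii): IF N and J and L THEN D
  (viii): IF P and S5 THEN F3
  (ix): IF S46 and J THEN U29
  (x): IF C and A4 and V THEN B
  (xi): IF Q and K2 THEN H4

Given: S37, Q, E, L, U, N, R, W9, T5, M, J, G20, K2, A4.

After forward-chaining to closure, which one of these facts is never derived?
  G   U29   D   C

Round 1: (iv) [IF R and U THEN S5]; (v) [IF M and T5 THEN P]; (vii) [IF N and J and L THEN D]; (xi) [IF Q and K2 THEN H4]. Adds S5, P, D, H4.
Round 2: (iii) [IF H4 and K2 THEN V]; (viii) [IF P and S5 THEN F3]. Adds V, F3.
Round 3: (i) [IF F3 and D THEN C]. Adds C.
Round 4: (x) [IF C and A4 and V THEN B]. Adds B.
Round 5: (vi) [IF B THEN G]. Adds G.
Derived: C (round 3), G (round 5), D (round 1). U29 never appears in any round.

U29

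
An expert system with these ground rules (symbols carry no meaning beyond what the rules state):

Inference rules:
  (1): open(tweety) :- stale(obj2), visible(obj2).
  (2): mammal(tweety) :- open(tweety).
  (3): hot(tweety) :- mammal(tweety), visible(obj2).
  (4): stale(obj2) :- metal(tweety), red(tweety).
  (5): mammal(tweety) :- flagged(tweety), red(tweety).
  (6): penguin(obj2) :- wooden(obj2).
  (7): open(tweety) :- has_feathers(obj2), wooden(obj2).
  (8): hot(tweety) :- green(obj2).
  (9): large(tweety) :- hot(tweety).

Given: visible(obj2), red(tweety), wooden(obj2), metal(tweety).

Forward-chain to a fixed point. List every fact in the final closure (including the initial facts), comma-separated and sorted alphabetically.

hot(tweety), large(tweety), mammal(tweety), metal(tweety), open(tweety), penguin(obj2), red(tweety), stale(obj2), visible(obj2), wooden(obj2)

Round 1: (4) [stale(obj2) :- metal(tweety), red(tweety).]; (6) [penguin(obj2) :- wooden(obj2).]. New: stale(obj2), penguin(obj2).
Round 2: (1) [open(tweety) :- stale(obj2), visible(obj2).]. New: open(tweety).
Round 3: (2) [mammal(tweety) :- open(tweety).]. New: mammal(tweety).
Round 4: (3) [hot(tweety) :- mammal(tweety), visible(obj2).]. New: hot(tweety).
Round 5: (9) [large(tweety) :- hot(tweety).]. New: large(tweety).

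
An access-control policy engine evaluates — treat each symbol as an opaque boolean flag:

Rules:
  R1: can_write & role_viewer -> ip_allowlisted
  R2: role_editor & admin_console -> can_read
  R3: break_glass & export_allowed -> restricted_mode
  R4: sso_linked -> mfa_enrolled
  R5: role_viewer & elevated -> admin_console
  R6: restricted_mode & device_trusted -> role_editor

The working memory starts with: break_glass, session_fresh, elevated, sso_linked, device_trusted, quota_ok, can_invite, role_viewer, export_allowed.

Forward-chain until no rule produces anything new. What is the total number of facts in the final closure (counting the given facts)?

14

Round 1 — R3, R4, R5, derive restricted_mode, mfa_enrolled, admin_console.
Round 2 — R6, derive role_editor.
Round 3 — R2, derive can_read.
Closure: {admin_console, break_glass, can_invite, can_read, device_trusted, elevated, export_allowed, mfa_enrolled, quota_ok, restricted_mode, role_editor, role_viewer, session_fresh, sso_linked} — 14 facts.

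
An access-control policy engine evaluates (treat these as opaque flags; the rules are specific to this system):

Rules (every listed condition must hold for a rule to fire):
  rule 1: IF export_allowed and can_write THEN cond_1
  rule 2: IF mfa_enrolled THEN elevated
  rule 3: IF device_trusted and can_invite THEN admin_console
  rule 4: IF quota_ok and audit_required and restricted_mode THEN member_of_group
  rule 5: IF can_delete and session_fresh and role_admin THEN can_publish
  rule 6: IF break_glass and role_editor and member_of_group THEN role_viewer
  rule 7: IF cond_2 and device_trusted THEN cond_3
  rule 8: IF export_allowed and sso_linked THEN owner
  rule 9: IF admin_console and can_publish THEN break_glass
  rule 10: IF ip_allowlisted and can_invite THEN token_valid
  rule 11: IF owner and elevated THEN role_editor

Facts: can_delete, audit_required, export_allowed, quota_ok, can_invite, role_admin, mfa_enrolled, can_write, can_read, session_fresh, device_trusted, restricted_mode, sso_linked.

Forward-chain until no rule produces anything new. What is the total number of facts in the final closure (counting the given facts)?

22

Round 1 — rule 1, rule 2, rule 3, rule 4, rule 5, rule 8, derive cond_1, elevated, admin_console, member_of_group, can_publish, owner.
Round 2 — rule 9, rule 11, derive break_glass, role_editor.
Round 3 — rule 6, derive role_viewer.
Closure: {admin_console, audit_required, break_glass, can_delete, can_invite, can_publish, can_read, can_write, cond_1, device_trusted, elevated, export_allowed, member_of_group, mfa_enrolled, owner, quota_ok, restricted_mode, role_admin, role_editor, role_viewer, session_fresh, sso_linked} — 22 facts.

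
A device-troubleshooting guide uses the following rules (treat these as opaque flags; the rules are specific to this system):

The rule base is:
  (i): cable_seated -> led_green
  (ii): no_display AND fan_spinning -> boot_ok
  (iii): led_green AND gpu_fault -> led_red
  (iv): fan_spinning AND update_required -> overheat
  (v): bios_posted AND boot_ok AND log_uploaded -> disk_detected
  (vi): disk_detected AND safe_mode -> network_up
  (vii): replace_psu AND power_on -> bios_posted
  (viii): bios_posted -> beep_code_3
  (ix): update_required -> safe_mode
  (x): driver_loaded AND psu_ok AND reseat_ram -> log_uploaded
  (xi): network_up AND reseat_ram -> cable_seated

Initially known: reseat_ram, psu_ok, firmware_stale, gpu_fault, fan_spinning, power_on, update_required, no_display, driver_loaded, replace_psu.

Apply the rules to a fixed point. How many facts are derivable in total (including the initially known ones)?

21

Round 1: (ii) [no_display AND fan_spinning -> boot_ok]; (iv) [fan_spinning AND update_required -> overheat]; (vii) [replace_psu AND power_on -> bios_posted]; (ix) [update_required -> safe_mode]; (x) [driver_loaded AND psu_ok AND reseat_ram -> log_uploaded]. Adds boot_ok, overheat, bios_posted, safe_mode, log_uploaded.
Round 2: (v) [bios_posted AND boot_ok AND log_uploaded -> disk_detected]; (viii) [bios_posted -> beep_code_3]. Adds disk_detected, beep_code_3.
Round 3: (vi) [disk_detected AND safe_mode -> network_up]. Adds network_up.
Round 4: (xi) [network_up AND reseat_ram -> cable_seated]. Adds cable_seated.
Round 5: (i) [cable_seated -> led_green]. Adds led_green.
Round 6: (iii) [led_green AND gpu_fault -> led_red]. Adds led_red.
Closure: {beep_code_3, bios_posted, boot_ok, cable_seated, disk_detected, driver_loaded, fan_spinning, firmware_stale, gpu_fault, led_green, led_red, log_uploaded, network_up, no_display, overheat, power_on, psu_ok, replace_psu, reseat_ram, safe_mode, update_required} — 21 facts.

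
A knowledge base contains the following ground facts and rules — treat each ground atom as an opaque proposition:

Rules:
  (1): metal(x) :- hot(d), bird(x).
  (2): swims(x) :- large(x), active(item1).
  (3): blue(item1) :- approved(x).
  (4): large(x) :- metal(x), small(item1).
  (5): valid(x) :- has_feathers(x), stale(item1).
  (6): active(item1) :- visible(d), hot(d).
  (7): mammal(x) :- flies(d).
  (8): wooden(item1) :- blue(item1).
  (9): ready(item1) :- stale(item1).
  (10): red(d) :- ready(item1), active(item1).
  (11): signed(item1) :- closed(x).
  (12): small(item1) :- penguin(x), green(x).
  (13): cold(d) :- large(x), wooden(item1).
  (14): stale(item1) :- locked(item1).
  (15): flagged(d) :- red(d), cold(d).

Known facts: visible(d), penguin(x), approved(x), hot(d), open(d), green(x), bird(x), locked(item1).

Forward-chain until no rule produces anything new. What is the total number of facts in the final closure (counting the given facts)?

20

Round 1: (1) [metal(x) :- hot(d), bird(x).]; (3) [blue(item1) :- approved(x).]; (6) [active(item1) :- visible(d), hot(d).]; (12) [small(item1) :- penguin(x), green(x).]; (14) [stale(item1) :- locked(item1).]. New: metal(x), blue(item1), active(item1), small(item1), stale(item1).
Round 2: (4) [large(x) :- metal(x), small(item1).]; (8) [wooden(item1) :- blue(item1).]; (9) [ready(item1) :- stale(item1).]. New: large(x), wooden(item1), ready(item1).
Round 3: (2) [swims(x) :- large(x), active(item1).]; (10) [red(d) :- ready(item1), active(item1).]; (13) [cold(d) :- large(x), wooden(item1).]. New: swims(x), red(d), cold(d).
Round 4: (15) [flagged(d) :- red(d), cold(d).]. New: flagged(d).
Closure: {active(item1), approved(x), bird(x), blue(item1), cold(d), flagged(d), green(x), hot(d), large(x), locked(item1), metal(x), open(d), penguin(x), ready(item1), red(d), small(item1), stale(item1), swims(x), visible(d), wooden(item1)} — 20 facts.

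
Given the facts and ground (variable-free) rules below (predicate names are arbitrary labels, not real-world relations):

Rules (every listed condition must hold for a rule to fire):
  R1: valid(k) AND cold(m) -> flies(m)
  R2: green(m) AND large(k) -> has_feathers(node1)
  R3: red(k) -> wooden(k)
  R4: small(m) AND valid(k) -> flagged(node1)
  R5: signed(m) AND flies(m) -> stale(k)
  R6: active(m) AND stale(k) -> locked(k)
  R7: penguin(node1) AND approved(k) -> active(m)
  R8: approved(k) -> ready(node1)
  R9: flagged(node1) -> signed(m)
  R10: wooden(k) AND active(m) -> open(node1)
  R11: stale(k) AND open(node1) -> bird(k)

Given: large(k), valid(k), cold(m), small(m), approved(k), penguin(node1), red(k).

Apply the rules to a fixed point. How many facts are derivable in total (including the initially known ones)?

Round 1: R1 [valid(k) AND cold(m) -> flies(m)]; R3 [red(k) -> wooden(k)]; R4 [small(m) AND valid(k) -> flagged(node1)]; R7 [penguin(node1) AND approved(k) -> active(m)]; R8 [approved(k) -> ready(node1)]. New: flies(m), wooden(k), flagged(node1), active(m), ready(node1).
Round 2: R9 [flagged(node1) -> signed(m)]; R10 [wooden(k) AND active(m) -> open(node1)]. New: signed(m), open(node1).
Round 3: R5 [signed(m) AND flies(m) -> stale(k)]. New: stale(k).
Round 4: R6 [active(m) AND stale(k) -> locked(k)]; R11 [stale(k) AND open(node1) -> bird(k)]. New: locked(k), bird(k).
Closure: {active(m), approved(k), bird(k), cold(m), flagged(node1), flies(m), large(k), locked(k), open(node1), penguin(node1), ready(node1), red(k), signed(m), small(m), stale(k), valid(k), wooden(k)} — 17 facts.

17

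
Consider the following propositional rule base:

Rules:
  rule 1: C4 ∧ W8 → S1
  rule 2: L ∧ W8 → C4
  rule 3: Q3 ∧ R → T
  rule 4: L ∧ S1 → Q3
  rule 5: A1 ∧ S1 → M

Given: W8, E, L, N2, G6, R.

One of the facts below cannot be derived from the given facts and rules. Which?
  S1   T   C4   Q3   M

Round 1 — rule 2, derive C4.
Round 2 — rule 1, derive S1.
Round 3 — rule 4, derive Q3.
Round 4 — rule 3, derive T.
Derived: T (round 4), Q3 (round 3), S1 (round 2), C4 (round 1). M never appears in any round.

M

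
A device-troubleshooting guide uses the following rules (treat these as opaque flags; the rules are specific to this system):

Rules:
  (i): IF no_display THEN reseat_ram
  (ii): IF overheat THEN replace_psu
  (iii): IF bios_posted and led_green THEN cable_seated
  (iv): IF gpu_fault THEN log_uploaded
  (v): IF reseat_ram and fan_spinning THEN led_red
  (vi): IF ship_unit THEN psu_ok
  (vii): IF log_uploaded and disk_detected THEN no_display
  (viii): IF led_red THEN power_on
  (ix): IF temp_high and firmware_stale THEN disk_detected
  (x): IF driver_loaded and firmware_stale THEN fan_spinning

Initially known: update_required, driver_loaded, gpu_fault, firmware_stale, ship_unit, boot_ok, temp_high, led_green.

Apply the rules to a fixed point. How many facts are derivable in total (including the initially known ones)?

16

Round 1: (iv) [IF gpu_fault THEN log_uploaded]; (vi) [IF ship_unit THEN psu_ok]; (ix) [IF temp_high and firmware_stale THEN disk_detected]; (x) [IF driver_loaded and firmware_stale THEN fan_spinning]. Adds log_uploaded, psu_ok, disk_detected, fan_spinning.
Round 2: (vii) [IF log_uploaded and disk_detected THEN no_display]. Adds no_display.
Round 3: (i) [IF no_display THEN reseat_ram]. Adds reseat_ram.
Round 4: (v) [IF reseat_ram and fan_spinning THEN led_red]. Adds led_red.
Round 5: (viii) [IF led_red THEN power_on]. Adds power_on.
Closure: {boot_ok, disk_detected, driver_loaded, fan_spinning, firmware_stale, gpu_fault, led_green, led_red, log_uploaded, no_display, power_on, psu_ok, reseat_ram, ship_unit, temp_high, update_required} — 16 facts.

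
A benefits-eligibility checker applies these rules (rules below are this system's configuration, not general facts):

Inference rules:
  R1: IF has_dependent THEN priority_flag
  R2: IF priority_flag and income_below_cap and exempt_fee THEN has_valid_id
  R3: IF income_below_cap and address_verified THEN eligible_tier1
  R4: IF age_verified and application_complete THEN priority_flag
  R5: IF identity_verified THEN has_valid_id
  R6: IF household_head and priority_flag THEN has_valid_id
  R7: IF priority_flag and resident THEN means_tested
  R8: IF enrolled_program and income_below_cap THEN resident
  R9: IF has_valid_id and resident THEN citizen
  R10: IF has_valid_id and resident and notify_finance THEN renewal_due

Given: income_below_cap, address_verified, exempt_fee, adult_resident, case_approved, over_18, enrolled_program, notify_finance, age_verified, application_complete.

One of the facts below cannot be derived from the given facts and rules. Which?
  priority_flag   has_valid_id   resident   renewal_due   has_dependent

has_dependent

Round 1: R3 [IF income_below_cap and address_verified THEN eligible_tier1]; R4 [IF age_verified and application_complete THEN priority_flag]; R8 [IF enrolled_program and income_below_cap THEN resident]. New: eligible_tier1, priority_flag, resident.
Round 2: R2 [IF priority_flag and income_below_cap and exempt_fee THEN has_valid_id]; R7 [IF priority_flag and resident THEN means_tested]. New: has_valid_id, means_tested.
Round 3: R9 [IF has_valid_id and resident THEN citizen]; R10 [IF has_valid_id and resident and notify_finance THEN renewal_due]. New: citizen, renewal_due.
Derived: priority_flag (round 1), resident (round 1), renewal_due (round 3), has_valid_id (round 2). has_dependent never appears in any round.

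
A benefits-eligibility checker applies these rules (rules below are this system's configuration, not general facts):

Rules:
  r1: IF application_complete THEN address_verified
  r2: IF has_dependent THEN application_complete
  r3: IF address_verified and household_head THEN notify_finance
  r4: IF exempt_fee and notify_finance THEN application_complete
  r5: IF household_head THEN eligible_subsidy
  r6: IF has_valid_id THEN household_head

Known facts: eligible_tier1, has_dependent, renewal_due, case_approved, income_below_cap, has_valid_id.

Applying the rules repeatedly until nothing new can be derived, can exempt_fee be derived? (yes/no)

Round 1 — r2, r6, derive application_complete, household_head.
Round 2 — r1, r5, derive address_verified, eligible_subsidy.
Round 3 — r3, derive notify_finance.
Fixed point reached. No rule has exempt_fee as a consequent, and it is not given.

no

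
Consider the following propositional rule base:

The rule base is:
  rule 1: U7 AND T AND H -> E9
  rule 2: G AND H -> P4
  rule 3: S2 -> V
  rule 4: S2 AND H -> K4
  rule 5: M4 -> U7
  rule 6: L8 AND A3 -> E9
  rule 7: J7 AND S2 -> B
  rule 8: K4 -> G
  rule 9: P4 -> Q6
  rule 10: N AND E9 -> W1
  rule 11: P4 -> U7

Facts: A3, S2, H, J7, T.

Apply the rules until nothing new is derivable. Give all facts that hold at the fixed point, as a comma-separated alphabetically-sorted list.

A3, B, E9, G, H, J7, K4, P4, Q6, S2, T, U7, V

Round 1: rule 3 [S2 -> V]; rule 4 [S2 AND H -> K4]; rule 7 [J7 AND S2 -> B]. New: V, K4, B.
Round 2: rule 8 [K4 -> G]. New: G.
Round 3: rule 2 [G AND H -> P4]. New: P4.
Round 4: rule 9 [P4 -> Q6]; rule 11 [P4 -> U7]. New: Q6, U7.
Round 5: rule 1 [U7 AND T AND H -> E9]. New: E9.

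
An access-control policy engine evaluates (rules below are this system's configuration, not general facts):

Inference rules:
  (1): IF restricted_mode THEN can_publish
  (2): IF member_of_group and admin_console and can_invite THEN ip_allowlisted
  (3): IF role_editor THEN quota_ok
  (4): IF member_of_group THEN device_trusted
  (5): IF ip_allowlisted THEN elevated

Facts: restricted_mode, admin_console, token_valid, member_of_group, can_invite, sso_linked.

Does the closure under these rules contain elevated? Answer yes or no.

Round 1: (1) [IF restricted_mode THEN can_publish]; (2) [IF member_of_group and admin_console and can_invite THEN ip_allowlisted]; (4) [IF member_of_group THEN device_trusted]. Adds can_publish, ip_allowlisted, device_trusted.
Round 2: (5) [IF ip_allowlisted THEN elevated]. Adds elevated.
elevated appears in round 2, so it is derivable.

yes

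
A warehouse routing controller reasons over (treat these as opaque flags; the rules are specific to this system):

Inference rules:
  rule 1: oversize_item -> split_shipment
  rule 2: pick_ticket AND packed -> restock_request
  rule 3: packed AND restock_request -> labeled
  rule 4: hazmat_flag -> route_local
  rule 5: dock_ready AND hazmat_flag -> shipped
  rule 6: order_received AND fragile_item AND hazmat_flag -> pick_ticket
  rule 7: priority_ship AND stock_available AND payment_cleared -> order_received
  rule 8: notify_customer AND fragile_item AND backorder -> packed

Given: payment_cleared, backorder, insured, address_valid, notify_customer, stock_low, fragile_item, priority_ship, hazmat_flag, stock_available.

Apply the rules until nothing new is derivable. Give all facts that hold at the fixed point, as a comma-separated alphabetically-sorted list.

address_valid, backorder, fragile_item, hazmat_flag, insured, labeled, notify_customer, order_received, packed, payment_cleared, pick_ticket, priority_ship, restock_request, route_local, stock_available, stock_low

Round 1: rule 4 [hazmat_flag -> route_local]; rule 7 [priority_ship AND stock_available AND payment_cleared -> order_received]; rule 8 [notify_customer AND fragile_item AND backorder -> packed]. Adds route_local, order_received, packed.
Round 2: rule 6 [order_received AND fragile_item AND hazmat_flag -> pick_ticket]. Adds pick_ticket.
Round 3: rule 2 [pick_ticket AND packed -> restock_request]. Adds restock_request.
Round 4: rule 3 [packed AND restock_request -> labeled]. Adds labeled.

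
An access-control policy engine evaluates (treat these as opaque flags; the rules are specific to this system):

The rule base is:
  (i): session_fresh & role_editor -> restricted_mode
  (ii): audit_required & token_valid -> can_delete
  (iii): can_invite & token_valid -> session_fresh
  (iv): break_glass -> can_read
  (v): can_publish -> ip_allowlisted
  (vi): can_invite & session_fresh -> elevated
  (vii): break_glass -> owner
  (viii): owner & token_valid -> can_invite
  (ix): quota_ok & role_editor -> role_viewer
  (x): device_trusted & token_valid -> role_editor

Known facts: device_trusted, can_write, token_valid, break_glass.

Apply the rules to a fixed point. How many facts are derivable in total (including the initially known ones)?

Round 1 — (iv), (vii), (x), derive can_read, owner, role_editor.
Round 2 — (viii), derive can_invite.
Round 3 — (iii), derive session_fresh.
Round 4 — (i), (vi), derive restricted_mode, elevated.
Closure: {break_glass, can_invite, can_read, can_write, device_trusted, elevated, owner, restricted_mode, role_editor, session_fresh, token_valid} — 11 facts.

11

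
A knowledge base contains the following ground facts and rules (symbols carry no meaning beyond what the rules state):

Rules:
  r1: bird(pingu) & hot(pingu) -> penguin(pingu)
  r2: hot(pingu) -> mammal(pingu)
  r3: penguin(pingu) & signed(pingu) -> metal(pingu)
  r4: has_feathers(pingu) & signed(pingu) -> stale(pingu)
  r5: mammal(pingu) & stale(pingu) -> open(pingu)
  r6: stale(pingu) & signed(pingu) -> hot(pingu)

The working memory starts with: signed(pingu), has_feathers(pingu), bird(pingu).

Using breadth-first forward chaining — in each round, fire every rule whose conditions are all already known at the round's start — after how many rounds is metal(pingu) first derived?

Round 1: r4 [has_feathers(pingu) & signed(pingu) -> stale(pingu)]. Adds stale(pingu).
Round 2: r6 [stale(pingu) & signed(pingu) -> hot(pingu)]. Adds hot(pingu).
Round 3: r1 [bird(pingu) & hot(pingu) -> penguin(pingu)]; r2 [hot(pingu) -> mammal(pingu)]. Adds penguin(pingu), mammal(pingu).
Round 4: r3 [penguin(pingu) & signed(pingu) -> metal(pingu)]; r5 [mammal(pingu) & stale(pingu) -> open(pingu)]. Adds metal(pingu), open(pingu).
metal(pingu) first appears in round 4.

4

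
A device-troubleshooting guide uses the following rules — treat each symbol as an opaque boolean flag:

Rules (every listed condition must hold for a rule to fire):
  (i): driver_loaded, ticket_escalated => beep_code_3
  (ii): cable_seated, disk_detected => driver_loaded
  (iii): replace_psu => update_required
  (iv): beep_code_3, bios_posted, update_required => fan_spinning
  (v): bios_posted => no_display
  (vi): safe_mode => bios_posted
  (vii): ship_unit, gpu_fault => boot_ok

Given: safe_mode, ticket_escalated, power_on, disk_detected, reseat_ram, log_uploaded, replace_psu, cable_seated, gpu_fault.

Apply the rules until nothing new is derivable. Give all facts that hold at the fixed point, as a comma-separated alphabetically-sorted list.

Round 1: (ii) [cable_seated, disk_detected => driver_loaded]; (iii) [replace_psu => update_required]; (vi) [safe_mode => bios_posted]. New: driver_loaded, update_required, bios_posted.
Round 2: (i) [driver_loaded, ticket_escalated => beep_code_3]; (v) [bios_posted => no_display]. New: beep_code_3, no_display.
Round 3: (iv) [beep_code_3, bios_posted, update_required => fan_spinning]. New: fan_spinning.

beep_code_3, bios_posted, cable_seated, disk_detected, driver_loaded, fan_spinning, gpu_fault, log_uploaded, no_display, power_on, replace_psu, reseat_ram, safe_mode, ticket_escalated, update_required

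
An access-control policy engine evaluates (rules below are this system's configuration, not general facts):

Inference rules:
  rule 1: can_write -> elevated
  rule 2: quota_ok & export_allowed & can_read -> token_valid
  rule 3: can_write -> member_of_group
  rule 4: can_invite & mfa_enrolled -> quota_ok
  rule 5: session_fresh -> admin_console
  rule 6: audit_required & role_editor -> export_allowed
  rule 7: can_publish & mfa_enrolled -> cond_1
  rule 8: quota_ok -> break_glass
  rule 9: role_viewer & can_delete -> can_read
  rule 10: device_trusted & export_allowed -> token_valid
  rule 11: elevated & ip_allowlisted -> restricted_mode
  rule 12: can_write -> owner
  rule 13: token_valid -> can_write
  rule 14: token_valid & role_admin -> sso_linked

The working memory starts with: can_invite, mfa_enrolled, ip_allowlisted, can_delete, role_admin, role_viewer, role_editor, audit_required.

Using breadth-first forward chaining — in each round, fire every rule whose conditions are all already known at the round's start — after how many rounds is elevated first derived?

4

Round 1: rule 4 [can_invite & mfa_enrolled -> quota_ok]; rule 6 [audit_required & role_editor -> export_allowed]; rule 9 [role_viewer & can_delete -> can_read]. New: quota_ok, export_allowed, can_read.
Round 2: rule 2 [quota_ok & export_allowed & can_read -> token_valid]; rule 8 [quota_ok -> break_glass]. New: token_valid, break_glass.
Round 3: rule 13 [token_valid -> can_write]; rule 14 [token_valid & role_admin -> sso_linked]. New: can_write, sso_linked.
Round 4: rule 1 [can_write -> elevated]; rule 3 [can_write -> member_of_group]; rule 12 [can_write -> owner]. New: elevated, member_of_group, owner.
elevated first appears in round 4.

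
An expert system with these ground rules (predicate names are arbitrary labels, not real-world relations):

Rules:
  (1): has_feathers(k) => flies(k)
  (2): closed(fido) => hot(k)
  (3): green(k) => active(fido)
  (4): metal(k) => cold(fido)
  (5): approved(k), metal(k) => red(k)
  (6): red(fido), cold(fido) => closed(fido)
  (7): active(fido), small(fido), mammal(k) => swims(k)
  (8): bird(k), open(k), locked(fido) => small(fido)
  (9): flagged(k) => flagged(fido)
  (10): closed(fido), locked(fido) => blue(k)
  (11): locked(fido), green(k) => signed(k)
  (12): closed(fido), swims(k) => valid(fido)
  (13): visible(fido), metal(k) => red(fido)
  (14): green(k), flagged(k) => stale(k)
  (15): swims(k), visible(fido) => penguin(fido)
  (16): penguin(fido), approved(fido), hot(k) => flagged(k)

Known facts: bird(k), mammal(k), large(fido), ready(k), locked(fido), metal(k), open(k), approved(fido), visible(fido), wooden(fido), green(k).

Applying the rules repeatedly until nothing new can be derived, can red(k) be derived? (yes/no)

no

Round 1 — (3), (4), (8), (11), (13), derive active(fido), cold(fido), small(fido), signed(k), red(fido).
Round 2 — (6), (7), derive closed(fido), swims(k).
Round 3 — (2), (10), (12), (15), derive hot(k), blue(k), valid(fido), penguin(fido).
Round 4 — (16), derive flagged(k).
Round 5 — (9), (14), derive flagged(fido), stale(k).
Fixed point reached. red(k) is concluded only by (5); (5) needs approved(k) (never derived).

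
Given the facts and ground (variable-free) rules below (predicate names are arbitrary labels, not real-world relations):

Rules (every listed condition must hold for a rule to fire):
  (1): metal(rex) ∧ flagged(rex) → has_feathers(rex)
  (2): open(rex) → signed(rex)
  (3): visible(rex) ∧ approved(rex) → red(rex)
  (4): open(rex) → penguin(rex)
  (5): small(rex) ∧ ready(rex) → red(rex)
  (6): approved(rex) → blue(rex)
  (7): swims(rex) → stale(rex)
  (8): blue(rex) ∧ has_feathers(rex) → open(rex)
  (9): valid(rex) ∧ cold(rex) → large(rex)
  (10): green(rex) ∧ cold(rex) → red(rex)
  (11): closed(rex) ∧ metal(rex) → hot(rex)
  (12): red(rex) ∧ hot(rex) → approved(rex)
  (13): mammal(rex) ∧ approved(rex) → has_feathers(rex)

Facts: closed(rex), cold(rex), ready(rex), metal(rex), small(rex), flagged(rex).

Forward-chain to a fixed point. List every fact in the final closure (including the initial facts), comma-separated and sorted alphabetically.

Round 1 — (1), (5), (11), derive has_feathers(rex), red(rex), hot(rex).
Round 2 — (12), derive approved(rex).
Round 3 — (6), derive blue(rex).
Round 4 — (8), derive open(rex).
Round 5 — (2), (4), derive signed(rex), penguin(rex).

approved(rex), blue(rex), closed(rex), cold(rex), flagged(rex), has_feathers(rex), hot(rex), metal(rex), open(rex), penguin(rex), ready(rex), red(rex), signed(rex), small(rex)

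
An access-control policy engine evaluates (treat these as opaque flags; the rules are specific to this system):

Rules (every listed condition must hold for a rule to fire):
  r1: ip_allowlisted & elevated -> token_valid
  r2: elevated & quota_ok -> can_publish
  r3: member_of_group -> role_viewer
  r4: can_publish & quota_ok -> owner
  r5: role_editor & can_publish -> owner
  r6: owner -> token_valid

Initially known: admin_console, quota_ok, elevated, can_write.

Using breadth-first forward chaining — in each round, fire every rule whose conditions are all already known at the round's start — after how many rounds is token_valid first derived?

[1] r2 [elevated & quota_ok -> can_publish]. ⇒ new: can_publish.
[2] r4 [can_publish & quota_ok -> owner]. ⇒ new: owner.
[3] r6 [owner -> token_valid]. ⇒ new: token_valid.
token_valid first appears in round 3.

3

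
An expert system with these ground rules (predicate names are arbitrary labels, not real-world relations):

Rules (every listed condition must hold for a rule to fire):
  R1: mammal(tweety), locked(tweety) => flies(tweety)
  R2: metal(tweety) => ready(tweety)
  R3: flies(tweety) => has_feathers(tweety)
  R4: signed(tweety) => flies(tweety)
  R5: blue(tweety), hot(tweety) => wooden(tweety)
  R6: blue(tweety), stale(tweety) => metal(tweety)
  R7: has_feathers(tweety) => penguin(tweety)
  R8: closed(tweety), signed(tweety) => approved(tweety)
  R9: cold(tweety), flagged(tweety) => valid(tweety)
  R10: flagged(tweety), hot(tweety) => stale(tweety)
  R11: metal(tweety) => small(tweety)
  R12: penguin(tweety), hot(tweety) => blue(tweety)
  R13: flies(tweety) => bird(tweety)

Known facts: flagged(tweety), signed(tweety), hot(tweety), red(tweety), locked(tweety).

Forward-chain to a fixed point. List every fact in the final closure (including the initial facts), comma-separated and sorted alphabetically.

bird(tweety), blue(tweety), flagged(tweety), flies(tweety), has_feathers(tweety), hot(tweety), locked(tweety), metal(tweety), penguin(tweety), ready(tweety), red(tweety), signed(tweety), small(tweety), stale(tweety), wooden(tweety)

[1] R4 [signed(tweety) => flies(tweety)]; R10 [flagged(tweety), hot(tweety) => stale(tweety)]. ⇒ new: flies(tweety), stale(tweety).
[2] R3 [flies(tweety) => has_feathers(tweety)]; R13 [flies(tweety) => bird(tweety)]. ⇒ new: has_feathers(tweety), bird(tweety).
[3] R7 [has_feathers(tweety) => penguin(tweety)]. ⇒ new: penguin(tweety).
[4] R12 [penguin(tweety), hot(tweety) => blue(tweety)]. ⇒ new: blue(tweety).
[5] R5 [blue(tweety), hot(tweety) => wooden(tweety)]; R6 [blue(tweety), stale(tweety) => metal(tweety)]. ⇒ new: wooden(tweety), metal(tweety).
[6] R2 [metal(tweety) => ready(tweety)]; R11 [metal(tweety) => small(tweety)]. ⇒ new: ready(tweety), small(tweety).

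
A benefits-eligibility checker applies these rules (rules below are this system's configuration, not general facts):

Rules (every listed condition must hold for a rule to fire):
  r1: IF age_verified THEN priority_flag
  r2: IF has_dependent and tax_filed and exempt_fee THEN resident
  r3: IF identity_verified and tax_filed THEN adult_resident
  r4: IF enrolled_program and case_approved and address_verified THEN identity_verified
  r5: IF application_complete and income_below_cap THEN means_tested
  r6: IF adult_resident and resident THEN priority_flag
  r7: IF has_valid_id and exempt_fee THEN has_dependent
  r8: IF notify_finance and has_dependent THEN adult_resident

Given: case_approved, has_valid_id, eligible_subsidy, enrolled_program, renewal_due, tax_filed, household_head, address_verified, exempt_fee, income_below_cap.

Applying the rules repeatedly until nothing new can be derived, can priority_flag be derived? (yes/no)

Round 1 — r4, r7, derive identity_verified, has_dependent.
Round 2 — r2, r3, derive resident, adult_resident.
Round 3 — r6, derive priority_flag.
priority_flag appears in round 3, so it is derivable.

yes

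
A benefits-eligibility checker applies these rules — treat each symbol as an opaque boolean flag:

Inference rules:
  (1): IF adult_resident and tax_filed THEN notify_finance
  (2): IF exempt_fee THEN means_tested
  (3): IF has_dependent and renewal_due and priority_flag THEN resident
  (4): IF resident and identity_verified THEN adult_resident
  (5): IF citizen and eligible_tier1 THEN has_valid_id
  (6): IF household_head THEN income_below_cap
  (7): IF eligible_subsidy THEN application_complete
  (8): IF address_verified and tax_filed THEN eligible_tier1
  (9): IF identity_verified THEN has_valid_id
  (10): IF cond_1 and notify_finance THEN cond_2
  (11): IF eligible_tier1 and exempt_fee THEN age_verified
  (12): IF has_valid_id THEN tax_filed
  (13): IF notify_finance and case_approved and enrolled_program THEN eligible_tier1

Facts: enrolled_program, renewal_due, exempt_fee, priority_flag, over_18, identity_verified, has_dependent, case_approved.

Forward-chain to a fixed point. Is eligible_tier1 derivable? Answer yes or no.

yes

Round 1 fires (2), (3), (9), giving means_tested, resident, has_valid_id.
Round 2 fires (4), (12), giving adult_resident, tax_filed.
Round 3 fires (1), giving notify_finance.
Round 4 fires (13), giving eligible_tier1.
Round 5 fires (11), giving age_verified.
eligible_tier1 appears in round 4, so it is derivable.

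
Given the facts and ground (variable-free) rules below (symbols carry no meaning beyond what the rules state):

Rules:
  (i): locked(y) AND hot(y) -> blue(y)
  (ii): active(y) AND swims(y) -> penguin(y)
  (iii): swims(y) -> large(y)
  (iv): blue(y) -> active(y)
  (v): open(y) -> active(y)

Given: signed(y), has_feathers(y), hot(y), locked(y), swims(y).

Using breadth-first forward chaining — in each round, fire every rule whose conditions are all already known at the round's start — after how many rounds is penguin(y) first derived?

3

Round 1 — (i), (iii), derive blue(y), large(y).
Round 2 — (iv), derive active(y).
Round 3 — (ii), derive penguin(y).
penguin(y) first appears in round 3.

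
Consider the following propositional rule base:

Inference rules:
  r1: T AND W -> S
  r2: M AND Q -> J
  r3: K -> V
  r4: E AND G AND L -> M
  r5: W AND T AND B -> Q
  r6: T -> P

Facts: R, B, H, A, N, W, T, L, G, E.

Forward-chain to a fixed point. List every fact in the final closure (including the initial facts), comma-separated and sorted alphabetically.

Round 1 fires r1, r4, r5, r6, giving S, M, Q, P.
Round 2 fires r2, giving J.

A, B, E, G, H, J, L, M, N, P, Q, R, S, T, W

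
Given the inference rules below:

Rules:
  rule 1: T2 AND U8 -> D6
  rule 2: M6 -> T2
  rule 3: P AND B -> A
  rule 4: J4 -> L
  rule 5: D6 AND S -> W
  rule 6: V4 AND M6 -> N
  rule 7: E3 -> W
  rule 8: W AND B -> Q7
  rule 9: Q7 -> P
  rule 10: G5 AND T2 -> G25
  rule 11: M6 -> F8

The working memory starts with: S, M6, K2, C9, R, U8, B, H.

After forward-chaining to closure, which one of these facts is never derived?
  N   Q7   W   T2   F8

N

Round 1 fires rule 2, rule 11, giving T2, F8.
Round 2 fires rule 1, giving D6.
Round 3 fires rule 5, giving W.
Round 4 fires rule 8, giving Q7.
Round 5 fires rule 9, giving P.
Round 6 fires rule 3, giving A.
Derived: F8 (round 1), Q7 (round 4), T2 (round 1), W (round 3). N never appears in any round.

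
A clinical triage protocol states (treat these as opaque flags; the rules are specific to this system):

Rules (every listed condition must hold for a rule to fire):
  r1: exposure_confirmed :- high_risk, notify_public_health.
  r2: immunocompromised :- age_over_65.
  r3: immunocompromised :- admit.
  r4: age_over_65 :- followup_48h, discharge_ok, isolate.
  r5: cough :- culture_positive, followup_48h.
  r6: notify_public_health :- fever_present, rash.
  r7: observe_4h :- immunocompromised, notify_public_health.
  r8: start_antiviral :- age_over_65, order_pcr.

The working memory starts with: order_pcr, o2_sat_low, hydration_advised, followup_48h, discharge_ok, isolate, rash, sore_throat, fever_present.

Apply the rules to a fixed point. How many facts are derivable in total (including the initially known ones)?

14

Round 1 — r4, r6, derive age_over_65, notify_public_health.
Round 2 — r2, r8, derive immunocompromised, start_antiviral.
Round 3 — r7, derive observe_4h.
Closure: {age_over_65, discharge_ok, fever_present, followup_48h, hydration_advised, immunocompromised, isolate, notify_public_health, o2_sat_low, observe_4h, order_pcr, rash, sore_throat, start_antiviral} — 14 facts.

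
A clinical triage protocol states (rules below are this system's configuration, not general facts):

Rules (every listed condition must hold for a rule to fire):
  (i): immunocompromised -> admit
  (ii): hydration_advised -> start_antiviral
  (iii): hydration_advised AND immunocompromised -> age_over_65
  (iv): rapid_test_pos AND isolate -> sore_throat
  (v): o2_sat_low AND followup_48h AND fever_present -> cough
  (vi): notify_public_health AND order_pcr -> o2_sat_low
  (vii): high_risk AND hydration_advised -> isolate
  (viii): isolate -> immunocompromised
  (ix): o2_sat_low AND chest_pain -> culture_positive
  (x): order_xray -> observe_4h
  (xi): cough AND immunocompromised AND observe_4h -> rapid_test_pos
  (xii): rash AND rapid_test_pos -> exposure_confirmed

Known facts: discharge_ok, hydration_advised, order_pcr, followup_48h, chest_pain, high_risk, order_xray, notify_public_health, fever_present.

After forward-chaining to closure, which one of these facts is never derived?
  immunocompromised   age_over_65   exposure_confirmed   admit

exposure_confirmed

Round 1: (ii) [hydration_advised -> start_antiviral]; (vi) [notify_public_health AND order_pcr -> o2_sat_low]; (vii) [high_risk AND hydration_advised -> isolate]; (x) [order_xray -> observe_4h]. New: start_antiviral, o2_sat_low, isolate, observe_4h.
Round 2: (v) [o2_sat_low AND followup_48h AND fever_present -> cough]; (viii) [isolate -> immunocompromised]; (ix) [o2_sat_low AND chest_pain -> culture_positive]. New: cough, immunocompromised, culture_positive.
Round 3: (i) [immunocompromised -> admit]; (iii) [hydration_advised AND immunocompromised -> age_over_65]; (xi) [cough AND immunocompromised AND observe_4h -> rapid_test_pos]. New: admit, age_over_65, rapid_test_pos.
Round 4: (iv) [rapid_test_pos AND isolate -> sore_throat]. New: sore_throat.
Derived: age_over_65 (round 3), immunocompromised (round 2), admit (round 3). exposure_confirmed never appears in any round.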